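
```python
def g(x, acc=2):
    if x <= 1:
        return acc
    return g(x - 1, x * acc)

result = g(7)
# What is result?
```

Accumulator trace (n, acc): (7, 2) -> (6, 14) -> (5, 84) -> (4, 420) -> (3, 1680) -> (2, 5040) -> (1, 10080) -> return 10080

Answer: 10080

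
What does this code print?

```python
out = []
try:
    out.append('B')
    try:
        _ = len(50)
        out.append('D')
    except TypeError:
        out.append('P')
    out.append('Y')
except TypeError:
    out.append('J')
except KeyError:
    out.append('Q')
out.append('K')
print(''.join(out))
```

Execution trace: 'B' (try body) → 'P' (inner except TypeError) → 'Y' (try body, no exception) → 'K' (after the try/except). Output: BPYK

Answer: BPYK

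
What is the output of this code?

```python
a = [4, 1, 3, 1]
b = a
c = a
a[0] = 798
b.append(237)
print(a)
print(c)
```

Key concept: multiple aliases.
Step by step:
`a = [4, 1, 3, 1]` → a = [4, 1, 3, 1]
`b = a` → b = [4, 1, 3, 1] (same object as a)
`c = a` → c = [4, 1, 3, 1] (same object as a, b)
`a[0] = 798` → a = [798, 1, 3, 1] (same object as b, c); b = [798, 1, 3, 1] (same object as a, c); c = [798, 1, 3, 1] (same object as a, b)
`b.append(237)` → a = [798, 1, 3, 1, 237] (same object as b, c); b = [798, 1, 3, 1, 237] (same object as a, c); c = [798, 1, 3, 1, 237] (same object as a, b)
`print(a)` → prints [798, 1, 3, 1, 237]
`print(c)` → prints [798, 1, 3, 1, 237]

Answer:
[798, 1, 3, 1, 237]
[798, 1, 3, 1, 237]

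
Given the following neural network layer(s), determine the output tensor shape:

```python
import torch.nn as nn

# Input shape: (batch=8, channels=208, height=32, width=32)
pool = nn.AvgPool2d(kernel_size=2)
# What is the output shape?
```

Input: (8, 208, 32, 32) -> Output: (8, 208, 16, 16)

Answer: (8, 208, 16, 16)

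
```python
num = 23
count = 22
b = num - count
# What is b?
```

Trace:
`num = 23` → num = 23
`count = 22` → count = 22
`b = num - count` → b = 1
So b = 1

Answer: 1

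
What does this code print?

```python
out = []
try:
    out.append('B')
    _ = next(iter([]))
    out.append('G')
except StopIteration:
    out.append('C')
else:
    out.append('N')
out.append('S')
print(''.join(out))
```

Execution trace: 'B' (try body) → 'C' (except StopIteration) → 'S' (after the try/except). Output: BCS

Answer: BCS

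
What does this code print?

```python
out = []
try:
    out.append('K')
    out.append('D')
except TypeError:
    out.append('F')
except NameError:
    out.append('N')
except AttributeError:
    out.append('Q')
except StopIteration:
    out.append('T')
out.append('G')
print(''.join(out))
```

Execution trace: 'K' (try body) → 'D' (try body, no exception) → 'G' (after the try/except). Output: KDG

Answer: KDG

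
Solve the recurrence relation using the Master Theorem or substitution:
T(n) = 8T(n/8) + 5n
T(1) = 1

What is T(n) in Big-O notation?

By Master Theorem: a=8, b=8, f(n)=5n. Since log_8(8) = 1 and f(n) = Θ(n^1), Case 2 applies. T(n) = O(n log n).

Answer: O(n log n)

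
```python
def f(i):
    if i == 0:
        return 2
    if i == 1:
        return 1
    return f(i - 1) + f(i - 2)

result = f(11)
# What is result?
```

Build up from base cases: f(0)=2, f(1)=1, f(2)=3, f(3)=4, f(4)=7, f(5)=11, f(6)=18, ..., f(11)=199

Answer: 199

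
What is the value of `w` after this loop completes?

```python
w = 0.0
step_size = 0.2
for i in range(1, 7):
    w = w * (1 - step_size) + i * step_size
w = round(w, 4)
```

Moving average with lr=0.2
`w` takes the values: 0.0 → 0.2 → 0.56 → 1.048 → 1.6384 → 2.31072 → 3.048576 → 3.0486

Answer: 3.0486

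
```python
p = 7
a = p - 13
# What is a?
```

Trace:
`p = 7` → p = 7
`a = p - 13` → a = -6
So a = -6

Answer: -6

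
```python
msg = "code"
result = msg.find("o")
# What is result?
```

Trace:
`msg = "code"` → msg = 'code'
`result = msg.find("o")` → result = 1
So result = 1

Answer: 1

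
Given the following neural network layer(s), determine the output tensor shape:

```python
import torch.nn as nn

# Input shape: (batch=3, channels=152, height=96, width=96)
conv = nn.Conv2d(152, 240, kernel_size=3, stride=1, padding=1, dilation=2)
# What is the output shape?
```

Input: (3, 152, 96, 96) -> Output: (3, 240, 94, 94)

Answer: (3, 240, 94, 94)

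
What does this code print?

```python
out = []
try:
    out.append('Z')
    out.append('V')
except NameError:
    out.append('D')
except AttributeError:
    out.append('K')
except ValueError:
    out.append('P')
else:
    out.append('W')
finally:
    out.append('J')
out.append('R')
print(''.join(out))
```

Execution trace: 'Z' (try body) → 'V' (try body, no exception) → 'W' (else) → 'J' (finally) → 'R' (after the try/except). Output: ZVWJR

Answer: ZVWJR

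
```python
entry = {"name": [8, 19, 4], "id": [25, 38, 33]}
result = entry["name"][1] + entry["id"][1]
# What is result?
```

Trace:
`entry = {"name": [8, 19, 4], "id": [25, 38, 33]}` → entry = {'name': [8, 19, 4], 'id': [25, 38, 33]}
`result = entry["name"][1] + entry["id"][1]` → result = 57
So result = 57

Answer: 57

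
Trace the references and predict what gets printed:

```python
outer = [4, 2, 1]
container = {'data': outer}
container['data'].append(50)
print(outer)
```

Key concept: dict holds reference to list.
Step by step:
`outer = [4, 2, 1]` → outer = [4, 2, 1]
`container = {'data': outer}` → container = {'data': [4, 2, 1]}
`container['data'].append(50)` → outer = [4, 2, 1, 50]; container = {'data': [4, 2, 1, 50]}
`print(outer)` → prints [4, 2, 1, 50]

Answer: [4, 2, 1, 50]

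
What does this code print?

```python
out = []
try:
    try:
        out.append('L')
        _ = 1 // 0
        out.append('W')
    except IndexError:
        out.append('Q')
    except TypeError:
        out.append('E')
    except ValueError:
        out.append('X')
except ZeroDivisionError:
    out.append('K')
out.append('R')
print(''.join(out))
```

Execution trace: 'L' (try body) → 'K' (outer except ZeroDivisionError) → 'R' (after the try/except). Output: LKR

Answer: LKR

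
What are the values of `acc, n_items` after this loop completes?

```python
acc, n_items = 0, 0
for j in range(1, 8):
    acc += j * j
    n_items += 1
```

Sum of squares and count
`acc, n_items` takes the values: (0, 0) → (1, 0) → (1, 1) → (5, 1) → (5, 2) → (14, 2) → (14, 3) → (30, 3) → (30, 4) → (55, 4) → (55, 5) → (91, 5) → (91, 6) → (140, 6) → (140, 7)

Answer: 140, 7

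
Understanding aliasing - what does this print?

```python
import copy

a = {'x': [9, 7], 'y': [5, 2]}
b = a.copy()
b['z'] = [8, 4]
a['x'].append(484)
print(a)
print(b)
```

Key concept: shallow copy of dict with mutable values.
Step by step:
`a = {'x': [9, 7], 'y': [5, 2]}` → a = {'x': [9, 7], 'y': [5, 2]}
`b = a.copy()` → b = {'x': [9, 7], 'y': [5, 2]}
`b['z'] = [8, 4]` → b = {'x': [9, 7], 'y': [5, 2], 'z': [8, 4]}
`a['x'].append(484)` → a = {'x': [9, 7, 484], 'y': [5, 2]}; b = {'x': [9, 7, 484], 'y': [5, 2], 'z': [8, 4]}
`print(a)` → prints {'x': [9, 7, 484], 'y': [5, 2]}
`print(b)` → prints {'x': [9, 7, 484], 'y': [5, 2], 'z': [8, 4]}

Answer:
{'x': [9, 7, 484], 'y': [5, 2]}
{'x': [9, 7, 484], 'y': [5, 2], 'z': [8, 4]}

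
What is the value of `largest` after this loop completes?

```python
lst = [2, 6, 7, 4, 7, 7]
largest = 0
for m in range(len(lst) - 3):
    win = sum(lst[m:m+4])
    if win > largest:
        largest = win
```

Max sum of 4-element window in [2, 6, 7, 4, 7, 7]
`largest` takes the values: 0 → 19 → 24 → 25

Answer: 25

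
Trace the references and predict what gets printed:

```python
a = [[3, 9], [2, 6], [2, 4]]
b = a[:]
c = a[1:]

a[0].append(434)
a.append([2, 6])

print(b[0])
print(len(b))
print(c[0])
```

Key concept: slice with nested mutation.
Step by step:
`a = [[3, 9], [2, 6], [2, 4]]` → a = [[3, 9], [2, 6], [2, 4]]
`b = a[:]` → b = [[3, 9], [2, 6], [2, 4]]
`c = a[1:]` → c = [[2, 6], [2, 4]]
`a[0].append(434)` → a = [[3, 9, 434], [2, 6], [2, 4]]; b = [[3, 9, 434], [2, 6], [2, 4]]
`a.append([2, 6])` → a = [[3, 9, 434], [2, 6], [2, 4], [2, 6]]
`print(b[0])` → prints [3, 9, 434]
`print(len(b))` → prints 3
`print(c[0])` → prints [2, 6]

Answer:
[3, 9, 434]
3
[2, 6]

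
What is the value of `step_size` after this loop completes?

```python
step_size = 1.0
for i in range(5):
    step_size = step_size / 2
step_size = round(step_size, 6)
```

Halving LR 5 times: 1 / 2^5
`step_size` takes the values: 1.0 → 0.5 → 0.25 → 0.125 → 0.0625 → 0.03125

Answer: 0.03125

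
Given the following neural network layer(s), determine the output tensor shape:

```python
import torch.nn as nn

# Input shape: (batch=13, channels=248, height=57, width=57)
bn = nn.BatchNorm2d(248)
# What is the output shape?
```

Input: (13, 248, 57, 57) -> Output: (13, 248, 57, 57)

Answer: (13, 248, 57, 57)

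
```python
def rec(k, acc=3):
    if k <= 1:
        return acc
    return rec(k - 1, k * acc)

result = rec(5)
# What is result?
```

Accumulator trace (n, acc): (5, 3) -> (4, 15) -> (3, 60) -> (2, 180) -> (1, 360) -> return 360

Answer: 360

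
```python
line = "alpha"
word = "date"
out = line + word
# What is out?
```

Trace:
`line = "alpha"` → line = 'alpha'
`word = "date"` → word = 'date'
`out = line + word` → out = 'alphadate'
So out = 'alphadate'

Answer: 'alphadate'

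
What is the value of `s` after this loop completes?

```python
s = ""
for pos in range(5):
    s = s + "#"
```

Repeat '#' 5 times
`s` takes the values: "" → "#" → "##" → "###" → "####" → "#####"

Answer: "#####"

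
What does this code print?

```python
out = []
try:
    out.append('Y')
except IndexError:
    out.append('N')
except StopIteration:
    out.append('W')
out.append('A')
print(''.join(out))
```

Execution trace: 'Y' (try body, no exception) → 'A' (after the try/except). Output: YA

Answer: YA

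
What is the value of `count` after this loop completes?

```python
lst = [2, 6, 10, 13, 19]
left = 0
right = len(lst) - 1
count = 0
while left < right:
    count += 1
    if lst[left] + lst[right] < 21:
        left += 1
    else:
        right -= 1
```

Steps to find pair summing to 21
`count` takes the values: 0 → 1 → 2 → 3 → 4

Answer: 4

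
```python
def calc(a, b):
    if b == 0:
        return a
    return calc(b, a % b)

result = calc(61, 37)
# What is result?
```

calc(61, 37) -> calc(37, 24) -> calc(24, 13) -> calc(13, 11) -> calc(11, 2) -> calc(2, 1) -> calc(1, 0) -> 1

Answer: 1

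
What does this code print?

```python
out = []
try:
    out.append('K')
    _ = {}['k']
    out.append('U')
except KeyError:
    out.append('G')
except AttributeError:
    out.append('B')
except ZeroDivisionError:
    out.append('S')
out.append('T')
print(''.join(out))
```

Execution trace: 'K' (try body) → 'G' (except KeyError) → 'T' (after the try/except). Output: KGT

Answer: KGT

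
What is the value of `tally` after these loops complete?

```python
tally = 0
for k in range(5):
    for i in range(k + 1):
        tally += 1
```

Triangle: 1 + 2 + ... + 5
`tally` takes the values: 0 → 1 → 2 → 3 → 4 → 5 → 6 → 7 → 8 → 9 → 10 → 11 → 12 → 13 → 14 → 15

Answer: 15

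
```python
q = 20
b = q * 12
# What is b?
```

Trace:
`q = 20` → q = 20
`b = q * 12` → b = 240
So b = 240

Answer: 240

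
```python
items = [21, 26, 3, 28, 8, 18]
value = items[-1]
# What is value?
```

Trace:
`items = [21, 26, 3, 28, 8, 18]` → items = [21, 26, 3, 28, 8, 18]
`value = items[-1]` → value = 18
So value = 18

Answer: 18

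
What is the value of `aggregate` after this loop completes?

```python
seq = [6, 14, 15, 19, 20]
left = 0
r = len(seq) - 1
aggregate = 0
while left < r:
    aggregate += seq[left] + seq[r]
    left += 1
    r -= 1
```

Sum of pairs from ends
`aggregate` takes the values: 0 → 26 → 59

Answer: 59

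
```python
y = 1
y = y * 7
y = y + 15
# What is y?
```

Trace:
`y = 1` → y = 1
`y = y * 7` → y = 7
`y = y + 15` → y = 22
So y = 22

Answer: 22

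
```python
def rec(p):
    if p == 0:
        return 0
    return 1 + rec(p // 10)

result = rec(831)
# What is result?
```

Count of digits of 831: 3

Answer: 3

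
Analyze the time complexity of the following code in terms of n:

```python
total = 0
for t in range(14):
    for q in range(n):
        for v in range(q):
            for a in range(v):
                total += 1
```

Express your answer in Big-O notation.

Each loop level contributes: 1 × n × n × n. Multiplying the contributions gives O(n^3).

Answer: O(n^3)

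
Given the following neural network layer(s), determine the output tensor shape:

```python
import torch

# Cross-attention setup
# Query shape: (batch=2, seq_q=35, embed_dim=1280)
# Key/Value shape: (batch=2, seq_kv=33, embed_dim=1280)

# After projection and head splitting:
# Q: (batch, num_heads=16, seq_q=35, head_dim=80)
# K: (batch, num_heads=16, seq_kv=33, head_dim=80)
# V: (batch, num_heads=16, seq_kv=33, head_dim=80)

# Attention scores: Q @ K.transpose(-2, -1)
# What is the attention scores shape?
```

Input: (2, 35, 1280) -> Output: (2, 16, 35, 33)

Answer: (2, 16, 35, 33)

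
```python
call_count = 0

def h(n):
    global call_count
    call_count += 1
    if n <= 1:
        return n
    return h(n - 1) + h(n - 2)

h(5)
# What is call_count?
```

Calls(n) = 1 + Calls(n-1) + Calls(n-2); Calls(0)=Calls(1)=1. For n=5 this gives 15.

Answer: 15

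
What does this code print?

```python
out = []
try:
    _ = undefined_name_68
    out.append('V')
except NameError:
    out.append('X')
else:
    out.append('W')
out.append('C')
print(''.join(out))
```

Execution trace: 'X' (except NameError) → 'C' (after the try/except). Output: XC

Answer: XC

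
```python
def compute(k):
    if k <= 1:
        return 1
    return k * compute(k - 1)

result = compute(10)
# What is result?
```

compute(10) = 10 * 9 * 8 * 7 * 6 * 5 * 4 * 3 * 2 * 1 = 3628800

Answer: 3628800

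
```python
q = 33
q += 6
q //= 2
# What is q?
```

Trace:
`q = 33` → q = 33
`q += 6` → q = 39
`q //= 2` → q = 19
So q = 19

Answer: 19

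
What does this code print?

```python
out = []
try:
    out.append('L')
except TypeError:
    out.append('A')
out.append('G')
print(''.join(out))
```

Execution trace: 'L' (try body, no exception) → 'G' (after the try/except). Output: LG

Answer: LG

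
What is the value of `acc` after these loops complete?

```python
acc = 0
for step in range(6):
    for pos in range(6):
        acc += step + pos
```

Sum of all step+pos for step,pos in 6x6
`acc` takes the values: 0 → 1 → 3 → 6 → 10 → 15 → 16 → 18 → 21 → 25 → 30 → 36 → 38 → 41 → 45 → 50 → 56 → 63 → 66 → 70 → 75 → 81 → 88 → 96 → 100 → 105 → 111 → 118 → 126 → 135 → 140 → 146 → 153 → 161 → 170 → 180

Answer: 180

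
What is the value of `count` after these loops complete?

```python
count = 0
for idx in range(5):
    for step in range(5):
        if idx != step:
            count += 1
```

5² - 5 (exclude diagonal)
`count` takes the values: 0 → 1 → 2 → 3 → 4 → 5 → 6 → 7 → 8 → 9 → 10 → 11 → 12 → 13 → 14 → 15 → 16 → 17 → 18 → 19 → 20

Answer: 20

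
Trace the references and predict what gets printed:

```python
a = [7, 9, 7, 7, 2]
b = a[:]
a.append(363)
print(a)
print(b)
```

Key concept: slice [:] creates copy.
Step by step:
`a = [7, 9, 7, 7, 2]` → a = [7, 9, 7, 7, 2]
`b = a[:]` → b = [7, 9, 7, 7, 2]
`a.append(363)` → a = [7, 9, 7, 7, 2, 363]
`print(a)` → prints [7, 9, 7, 7, 2, 363]
`print(b)` → prints [7, 9, 7, 7, 2]

Answer:
[7, 9, 7, 7, 2, 363]
[7, 9, 7, 7, 2]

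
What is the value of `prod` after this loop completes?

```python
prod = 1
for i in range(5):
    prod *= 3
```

3^5 = 243
`prod` takes the values: 1 → 3 → 9 → 27 → 81 → 243

Answer: 243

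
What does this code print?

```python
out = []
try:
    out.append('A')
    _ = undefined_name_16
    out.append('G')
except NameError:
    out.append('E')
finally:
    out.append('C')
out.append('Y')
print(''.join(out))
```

Execution trace: 'A' (try body) → 'E' (except NameError) → 'C' (finally) → 'Y' (after the try/except). Output: AECY

Answer: AECY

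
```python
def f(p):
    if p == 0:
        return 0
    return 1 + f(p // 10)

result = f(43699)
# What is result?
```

Count of digits of 43699: 5

Answer: 5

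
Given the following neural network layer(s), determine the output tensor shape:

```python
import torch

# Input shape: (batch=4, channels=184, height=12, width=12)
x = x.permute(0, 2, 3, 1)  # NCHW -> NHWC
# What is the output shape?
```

Input: (4, 184, 12, 12) -> Output: (4, 12, 12, 184)

Answer: (4, 12, 12, 184)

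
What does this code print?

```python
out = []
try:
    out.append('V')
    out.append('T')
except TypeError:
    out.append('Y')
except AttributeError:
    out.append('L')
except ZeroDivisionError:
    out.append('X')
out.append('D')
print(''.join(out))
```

Execution trace: 'V' (try body) → 'T' (try body, no exception) → 'D' (after the try/except). Output: VTD

Answer: VTD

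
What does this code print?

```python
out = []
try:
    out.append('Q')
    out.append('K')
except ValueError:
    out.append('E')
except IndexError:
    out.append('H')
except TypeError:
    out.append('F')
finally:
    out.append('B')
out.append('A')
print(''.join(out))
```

Execution trace: 'Q' (try body) → 'K' (try body, no exception) → 'B' (finally) → 'A' (after the try/except). Output: QKBA

Answer: QKBA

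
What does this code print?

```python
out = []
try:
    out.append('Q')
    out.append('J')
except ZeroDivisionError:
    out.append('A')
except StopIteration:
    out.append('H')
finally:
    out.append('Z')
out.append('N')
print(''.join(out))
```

Execution trace: 'Q' (try body) → 'J' (try body, no exception) → 'Z' (finally) → 'N' (after the try/except). Output: QJZN

Answer: QJZN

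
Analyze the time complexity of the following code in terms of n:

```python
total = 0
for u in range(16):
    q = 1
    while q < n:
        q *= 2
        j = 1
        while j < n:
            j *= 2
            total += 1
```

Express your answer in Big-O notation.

Each loop level contributes: 1 × log n × log n. Multiplying the contributions gives O(log² n).

Answer: O(log² n)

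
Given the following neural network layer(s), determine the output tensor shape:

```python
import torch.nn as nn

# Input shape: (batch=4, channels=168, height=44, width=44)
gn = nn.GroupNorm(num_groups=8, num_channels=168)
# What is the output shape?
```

Input: (4, 168, 44, 44) -> Output: (4, 168, 44, 44)

Answer: (4, 168, 44, 44)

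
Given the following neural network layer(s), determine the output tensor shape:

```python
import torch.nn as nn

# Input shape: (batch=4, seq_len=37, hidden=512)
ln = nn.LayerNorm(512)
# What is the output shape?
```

Input: (4, 37, 512) -> Output: (4, 37, 512)

Answer: (4, 37, 512)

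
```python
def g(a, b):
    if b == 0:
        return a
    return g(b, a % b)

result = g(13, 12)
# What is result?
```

g(13, 12) -> g(12, 1) -> g(1, 0) -> 1

Answer: 1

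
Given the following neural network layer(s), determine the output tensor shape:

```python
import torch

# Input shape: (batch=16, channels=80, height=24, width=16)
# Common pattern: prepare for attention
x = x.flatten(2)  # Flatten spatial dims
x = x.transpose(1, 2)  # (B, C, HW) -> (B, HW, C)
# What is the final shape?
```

Input: (16, 80, 24, 16) -> after flatten(2): (16, 80, 384) -> Output: (16, 384, 80)

Answer: (16, 384, 80)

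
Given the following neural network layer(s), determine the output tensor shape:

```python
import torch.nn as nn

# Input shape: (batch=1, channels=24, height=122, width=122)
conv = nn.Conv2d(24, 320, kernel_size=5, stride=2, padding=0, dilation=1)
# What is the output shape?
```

Input: (1, 24, 122, 122) -> Output: (1, 320, 59, 59)

Answer: (1, 320, 59, 59)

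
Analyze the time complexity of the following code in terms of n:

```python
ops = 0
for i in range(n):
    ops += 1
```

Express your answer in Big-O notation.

Each loop level contributes: n. Multiplying the contributions gives O(n).

Answer: O(n)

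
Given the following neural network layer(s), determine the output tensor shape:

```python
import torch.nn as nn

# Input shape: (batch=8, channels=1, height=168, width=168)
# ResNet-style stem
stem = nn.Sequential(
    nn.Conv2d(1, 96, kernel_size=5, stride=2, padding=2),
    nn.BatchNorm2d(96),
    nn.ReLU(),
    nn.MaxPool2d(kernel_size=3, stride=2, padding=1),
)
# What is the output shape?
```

Input: (8, 1, 168, 168) -> after Conv2d 5x5 stride=2: (8, 96, 84, 84) -> Output: (8, 96, 42, 42)

Answer: (8, 96, 42, 42)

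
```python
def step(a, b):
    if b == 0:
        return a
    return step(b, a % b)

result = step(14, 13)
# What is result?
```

step(14, 13) -> step(13, 1) -> step(1, 0) -> 1

Answer: 1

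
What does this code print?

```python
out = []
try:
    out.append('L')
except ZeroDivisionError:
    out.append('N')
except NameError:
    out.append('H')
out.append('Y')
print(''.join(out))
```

Execution trace: 'L' (try body, no exception) → 'Y' (after the try/except). Output: LY

Answer: LY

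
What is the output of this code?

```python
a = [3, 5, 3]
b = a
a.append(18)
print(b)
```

Key concept: basic list aliasing.
Step by step:
`a = [3, 5, 3]` → a = [3, 5, 3]
`b = a` → b = [3, 5, 3] (same object as a)
`a.append(18)` → a = [3, 5, 3, 18] (same object as b); b = [3, 5, 3, 18] (same object as a)
`print(b)` → prints [3, 5, 3, 18]

Answer: [3, 5, 3, 18]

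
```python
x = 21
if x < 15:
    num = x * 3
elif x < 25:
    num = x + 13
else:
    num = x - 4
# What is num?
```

Trace:
`x = 21` → x = 21
`if x < 15: ...` → x < 15 is False, x < 25 is True → num = 34
So num = 34

Answer: 34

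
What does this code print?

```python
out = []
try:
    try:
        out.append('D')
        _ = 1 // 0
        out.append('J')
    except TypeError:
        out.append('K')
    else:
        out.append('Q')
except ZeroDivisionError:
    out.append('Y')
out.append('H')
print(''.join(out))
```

Execution trace: 'D' (inner try body) → 'Y' (outer except ZeroDivisionError) → 'H' (after the try/except). Output: DYH

Answer: DYH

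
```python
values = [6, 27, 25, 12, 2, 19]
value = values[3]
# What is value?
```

Trace:
`values = [6, 27, 25, 12, 2, 19]` → values = [6, 27, 25, 12, 2, 19]
`value = values[3]` → value = 12
So value = 12

Answer: 12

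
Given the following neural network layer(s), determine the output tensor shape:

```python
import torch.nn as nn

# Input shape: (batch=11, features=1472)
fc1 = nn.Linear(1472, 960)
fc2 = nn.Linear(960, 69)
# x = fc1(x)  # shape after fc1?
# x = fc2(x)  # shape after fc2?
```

Input: (11, 1472) -> after fc1: (11, 960) -> Output: (11, 69)

Answer: (11, 69)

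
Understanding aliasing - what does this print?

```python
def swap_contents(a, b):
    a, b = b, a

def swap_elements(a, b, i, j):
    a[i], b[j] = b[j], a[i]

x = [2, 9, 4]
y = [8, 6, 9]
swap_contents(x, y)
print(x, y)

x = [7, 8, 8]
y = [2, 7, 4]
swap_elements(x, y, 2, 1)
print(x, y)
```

Key concept: parameter rebinding vs mutation.
Step by step:
`x = [2, 9, 4]` → x = [2, 9, 4]
`y = [8, 6, 9]` → y = [8, 6, 9]
`swap_contents(x, y)` → no visible change to tracked variables
`print(x, y)` → prints [2, 9, 4] [8, 6, 9]
`x = [7, 8, 8]` → x = [7, 8, 8]
`y = [2, 7, 4]` → y = [2, 7, 4]
`swap_elements(x, y, 2, 1)` → x = [7, 8, 7]; y = [2, 8, 4]
`print(x, y)` → prints [7, 8, 7] [2, 8, 4]

Answer:
[2, 9, 4] [8, 6, 9]
[7, 8, 7] [2, 8, 4]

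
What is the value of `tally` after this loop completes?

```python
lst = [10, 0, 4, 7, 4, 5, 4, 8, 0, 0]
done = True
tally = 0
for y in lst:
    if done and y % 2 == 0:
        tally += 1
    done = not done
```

Count even values at even positions
`tally` takes the values: 0 → 1 → 2 → 3 → 4 → 5

Answer: 5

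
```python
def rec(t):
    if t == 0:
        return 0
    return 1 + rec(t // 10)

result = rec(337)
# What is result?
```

Count of digits of 337: 3

Answer: 3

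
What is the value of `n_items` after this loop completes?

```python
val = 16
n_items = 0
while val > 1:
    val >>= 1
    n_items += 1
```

Count right shifts until 1
`n_items` takes the values: 0 → 1 → 2 → 3 → 4

Answer: 4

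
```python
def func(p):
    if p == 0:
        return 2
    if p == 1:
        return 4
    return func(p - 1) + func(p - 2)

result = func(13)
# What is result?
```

Build up from base cases: func(0)=2, func(1)=4, func(2)=6, func(3)=10, func(4)=16, func(5)=26, func(6)=42, ..., func(13)=1220

Answer: 1220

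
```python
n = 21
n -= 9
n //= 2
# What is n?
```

Trace:
`n = 21` → n = 21
`n -= 9` → n = 12
`n //= 2` → n = 6
So n = 6

Answer: 6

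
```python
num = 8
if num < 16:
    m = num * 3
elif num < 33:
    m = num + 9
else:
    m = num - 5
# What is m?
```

Trace:
`num = 8` → num = 8
`if num < 16: ...` → num < 16 is True → m = 24
So m = 24

Answer: 24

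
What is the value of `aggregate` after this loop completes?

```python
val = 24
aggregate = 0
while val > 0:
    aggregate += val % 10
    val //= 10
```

Sum digits of 24
`aggregate` takes the values: 0 → 4 → 6

Answer: 6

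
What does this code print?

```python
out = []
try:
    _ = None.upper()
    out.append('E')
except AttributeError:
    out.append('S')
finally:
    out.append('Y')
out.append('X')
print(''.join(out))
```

Execution trace: 'S' (except AttributeError) → 'Y' (finally) → 'X' (after the try/except). Output: SYX

Answer: SYX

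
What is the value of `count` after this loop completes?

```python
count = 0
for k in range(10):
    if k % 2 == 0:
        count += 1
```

Count numbers divisible by 2 in range(10)
`count` takes the values: 0 → 1 → 2 → 3 → 4 → 5

Answer: 5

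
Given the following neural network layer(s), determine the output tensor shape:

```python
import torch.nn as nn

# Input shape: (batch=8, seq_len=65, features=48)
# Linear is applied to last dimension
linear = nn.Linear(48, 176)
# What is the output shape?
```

Input: (8, 65, 48) -> Output: (8, 65, 176)

Answer: (8, 65, 176)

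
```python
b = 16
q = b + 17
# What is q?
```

Trace:
`b = 16` → b = 16
`q = b + 17` → q = 33
So q = 33

Answer: 33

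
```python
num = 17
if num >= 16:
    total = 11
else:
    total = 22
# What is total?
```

Trace:
`num = 17` → num = 17
`if num >= 16: ...` → num >= 16 is True → total = 11
So total = 11

Answer: 11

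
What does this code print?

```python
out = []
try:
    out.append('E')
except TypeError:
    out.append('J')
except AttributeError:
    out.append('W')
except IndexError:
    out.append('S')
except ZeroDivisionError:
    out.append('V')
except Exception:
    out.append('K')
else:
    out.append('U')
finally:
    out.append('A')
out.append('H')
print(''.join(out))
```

Execution trace: 'E' (try body, no exception) → 'U' (else) → 'A' (finally) → 'H' (after the try/except). Output: EUAH

Answer: EUAH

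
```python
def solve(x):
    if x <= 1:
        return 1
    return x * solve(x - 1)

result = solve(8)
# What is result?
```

solve(8) = 8 * 7 * 6 * 5 * 4 * 3 * 2 * 1 = 40320

Answer: 40320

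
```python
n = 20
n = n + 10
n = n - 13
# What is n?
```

Trace:
`n = 20` → n = 20
`n = n + 10` → n = 30
`n = n - 13` → n = 17
So n = 17

Answer: 17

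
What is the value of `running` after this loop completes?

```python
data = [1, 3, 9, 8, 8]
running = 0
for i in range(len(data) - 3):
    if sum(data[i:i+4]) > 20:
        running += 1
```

Count windows with sum > 20
`running` takes the values: 0 → 1 → 2

Answer: 2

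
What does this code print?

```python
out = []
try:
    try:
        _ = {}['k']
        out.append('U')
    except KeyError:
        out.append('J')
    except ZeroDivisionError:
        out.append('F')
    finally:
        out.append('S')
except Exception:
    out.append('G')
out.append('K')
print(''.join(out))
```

Execution trace: 'J' (inner except KeyError) → 'S' (inner finally) → 'K' (after the try/except). Output: JSK

Answer: JSK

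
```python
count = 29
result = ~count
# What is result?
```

Trace:
`count = 29` → count = 29
`result = ~count` → result = -30
So result = -30

Answer: -30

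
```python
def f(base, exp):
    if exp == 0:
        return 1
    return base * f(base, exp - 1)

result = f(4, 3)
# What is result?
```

f(4, 3) = 4 * 4 * 4 = 64

Answer: 64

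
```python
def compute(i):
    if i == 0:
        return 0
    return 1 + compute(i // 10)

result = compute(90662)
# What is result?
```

Count of digits of 90662: 5

Answer: 5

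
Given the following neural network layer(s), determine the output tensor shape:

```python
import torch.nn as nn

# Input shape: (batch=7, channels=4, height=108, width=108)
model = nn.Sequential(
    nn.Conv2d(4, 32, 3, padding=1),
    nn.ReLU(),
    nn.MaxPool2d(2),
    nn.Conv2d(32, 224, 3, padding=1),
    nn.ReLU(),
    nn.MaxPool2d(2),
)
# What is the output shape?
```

Input: (7, 4, 108, 108) -> after first Conv2d: (7, 32, 108, 108) -> after first MaxPool2d: (7, 32, 54, 54) -> after second Conv2d: (7, 224, 54, 54) -> Output: (7, 224, 27, 27)

Answer: (7, 224, 27, 27)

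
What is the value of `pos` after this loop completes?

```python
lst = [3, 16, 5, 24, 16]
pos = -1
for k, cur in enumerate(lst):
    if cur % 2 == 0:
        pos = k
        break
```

First even number index in [3, 16, 5, 24, 16]
`pos` takes the values: -1 → 1

Answer: 1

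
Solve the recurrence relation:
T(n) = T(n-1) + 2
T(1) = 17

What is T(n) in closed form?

Unrolling: T(n) = T(1) + 2·(n-1) = 17 + 2(n-1) = 2n + 15.

Answer: T(n) = 2n + 15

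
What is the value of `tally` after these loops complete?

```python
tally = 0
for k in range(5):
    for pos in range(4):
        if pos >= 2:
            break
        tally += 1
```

Inner breaks at 2, outer runs 5 times
`tally` takes the values: 0 → 1 → 2 → 3 → 4 → 5 → 6 → 7 → 8 → 9 → 10

Answer: 10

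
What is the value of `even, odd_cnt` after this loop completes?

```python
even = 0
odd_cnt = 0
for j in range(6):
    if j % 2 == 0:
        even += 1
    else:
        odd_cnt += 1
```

Count evens and odds in range(6)
`even, odd_cnt` takes the values: (0, 0) → (1, 0) → (1, 1) → (2, 1) → (2, 2) → (3, 2) → (3, 3)

Answer: 3, 3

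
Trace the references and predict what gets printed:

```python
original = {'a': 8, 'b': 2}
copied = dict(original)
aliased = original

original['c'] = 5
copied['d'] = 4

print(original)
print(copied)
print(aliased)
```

Key concept: dict() creates copy, assignment creates alias.
Step by step:
`original = {'a': 8, 'b': 2}` → original = {'a': 8, 'b': 2}
`copied = dict(original)` → copied = {'a': 8, 'b': 2}
`aliased = original` → aliased = {'a': 8, 'b': 2} (same object as original)
`original['c'] = 5` → original = {'a': 8, 'b': 2, 'c': 5} (same object as aliased); aliased = {'a': 8, 'b': 2, 'c': 5} (same object as original)
`copied['d'] = 4` → copied = {'a': 8, 'b': 2, 'd': 4}
`print(original)` → prints {'a': 8, 'b': 2, 'c': 5}
`print(copied)` → prints {'a': 8, 'b': 2, 'd': 4}
`print(aliased)` → prints {'a': 8, 'b': 2, 'c': 5}

Answer:
{'a': 8, 'b': 2, 'c': 5}
{'a': 8, 'b': 2, 'd': 4}
{'a': 8, 'b': 2, 'c': 5}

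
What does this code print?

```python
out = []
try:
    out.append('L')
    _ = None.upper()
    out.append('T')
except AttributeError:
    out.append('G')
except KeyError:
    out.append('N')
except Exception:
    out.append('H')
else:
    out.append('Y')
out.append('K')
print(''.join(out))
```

Execution trace: 'L' (try body) → 'G' (except AttributeError) → 'K' (after the try/except). Output: LGK

Answer: LGK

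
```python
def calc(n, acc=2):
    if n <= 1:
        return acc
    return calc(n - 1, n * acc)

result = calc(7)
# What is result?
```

Accumulator trace (n, acc): (7, 2) -> (6, 14) -> (5, 84) -> (4, 420) -> (3, 1680) -> (2, 5040) -> (1, 10080) -> return 10080

Answer: 10080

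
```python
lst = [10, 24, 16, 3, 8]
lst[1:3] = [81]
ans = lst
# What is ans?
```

Trace:
`lst = [10, 24, 16, 3, 8]` → lst = [10, 24, 16, 3, 8]
`lst[1:3] = [81]` → lst = [10, 81, 3, 8]
`ans = lst` → ans = [10, 81, 3, 8]
So ans = [10, 81, 3, 8]

Answer: [10, 81, 3, 8]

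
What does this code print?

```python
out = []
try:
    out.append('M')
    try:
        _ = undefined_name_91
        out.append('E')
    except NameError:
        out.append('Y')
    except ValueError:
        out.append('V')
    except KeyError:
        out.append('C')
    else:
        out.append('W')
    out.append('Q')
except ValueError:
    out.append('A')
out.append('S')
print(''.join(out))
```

Execution trace: 'M' (try body) → 'Y' (inner except NameError) → 'Q' (try body, no exception) → 'S' (after the try/except). Output: MYQS

Answer: MYQS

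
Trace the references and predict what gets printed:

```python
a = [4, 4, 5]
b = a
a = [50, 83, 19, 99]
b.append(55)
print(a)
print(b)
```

Key concept: rebinding vs mutation: a is rebound to a new list, b still points at the original.
Step by step:
`a = [4, 4, 5]` → a = [4, 4, 5]
`b = a` → b = [4, 4, 5] (same object as a)
`a = [50, 83, 19, 99]` → a = [50, 83, 19, 99]
`b.append(55)` → b = [4, 4, 5, 55]
`print(a)` → prints [50, 83, 19, 99]
`print(b)` → prints [4, 4, 5, 55]

Answer:
[50, 83, 19, 99]
[4, 4, 5, 55]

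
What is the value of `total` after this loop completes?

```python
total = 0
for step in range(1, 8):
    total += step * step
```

Sum of squares 1² to 7² = 140
`total` takes the values: 0 → 1 → 5 → 14 → 30 → 55 → 91 → 140

Answer: 140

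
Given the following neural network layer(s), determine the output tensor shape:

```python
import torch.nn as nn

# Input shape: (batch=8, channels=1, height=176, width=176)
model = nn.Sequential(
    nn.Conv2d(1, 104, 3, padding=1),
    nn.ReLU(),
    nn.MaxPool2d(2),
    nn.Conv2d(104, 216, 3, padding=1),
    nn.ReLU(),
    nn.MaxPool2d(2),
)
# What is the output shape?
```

Input: (8, 1, 176, 176) -> after first Conv2d: (8, 104, 176, 176) -> after first MaxPool2d: (8, 104, 88, 88) -> after second Conv2d: (8, 216, 88, 88) -> Output: (8, 216, 44, 44)

Answer: (8, 216, 44, 44)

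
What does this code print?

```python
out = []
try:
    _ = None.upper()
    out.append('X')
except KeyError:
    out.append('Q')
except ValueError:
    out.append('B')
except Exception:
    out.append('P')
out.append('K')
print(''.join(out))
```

Execution trace: 'P' (except Exception) → 'K' (after the try/except). Output: PK

Answer: PK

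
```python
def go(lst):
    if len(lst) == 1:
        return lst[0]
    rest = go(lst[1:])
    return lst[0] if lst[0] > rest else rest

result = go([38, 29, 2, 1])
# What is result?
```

Recursive max over [38, 29, 2, 1] = 38

Answer: 38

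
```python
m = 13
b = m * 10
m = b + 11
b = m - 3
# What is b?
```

Trace:
`m = 13` → m = 13
`b = m * 10` → b = 130
`m = b + 11` → m = 141
`b = m - 3` → b = 138
So b = 138

Answer: 138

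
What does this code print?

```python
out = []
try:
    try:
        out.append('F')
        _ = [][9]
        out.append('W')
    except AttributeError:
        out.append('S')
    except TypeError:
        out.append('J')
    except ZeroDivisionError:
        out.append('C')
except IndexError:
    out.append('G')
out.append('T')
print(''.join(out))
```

Execution trace: 'F' (try body) → 'G' (outer except IndexError) → 'T' (after the try/except). Output: FGT

Answer: FGT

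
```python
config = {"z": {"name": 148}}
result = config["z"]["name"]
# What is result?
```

Trace:
`config = {"z": {"name": 148}}` → config = {'z': {'name': 148}}
`result = config["z"]["name"]` → result = 148
So result = 148

Answer: 148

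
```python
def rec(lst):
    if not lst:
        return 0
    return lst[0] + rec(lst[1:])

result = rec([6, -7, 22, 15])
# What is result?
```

6 + (-7) + 22 + 15 + 0 = 36

Answer: 36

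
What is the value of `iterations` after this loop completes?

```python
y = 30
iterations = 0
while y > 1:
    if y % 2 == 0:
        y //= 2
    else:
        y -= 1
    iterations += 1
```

Steps to reduce 30 to 1
`iterations` takes the values: 0 → 1 → 2 → 3 → 4 → 5 → 6 → 7

Answer: 7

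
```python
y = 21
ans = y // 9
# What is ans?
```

Trace:
`y = 21` → y = 21
`ans = y // 9` → ans = 2
So ans = 2

Answer: 2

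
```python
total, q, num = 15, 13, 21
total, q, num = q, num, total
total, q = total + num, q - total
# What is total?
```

Trace:
`total, q, num = 15, 13, 21` → total = 15; q = 13; num = 21
`total, q, num = q, num, total` → total = 13; q = 21; num = 15
`total, q = total + num, q - total` → total = 28; q = 8
So total = 28

Answer: 28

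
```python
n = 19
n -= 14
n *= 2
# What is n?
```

Trace:
`n = 19` → n = 19
`n -= 14` → n = 5
`n *= 2` → n = 10
So n = 10

Answer: 10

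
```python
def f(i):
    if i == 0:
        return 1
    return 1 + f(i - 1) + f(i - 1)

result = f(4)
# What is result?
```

f(i) = 1 + 2·f(i-1), f(0)=1. Closed form: (1+1)·2^4 - 1 = 31.

Answer: 31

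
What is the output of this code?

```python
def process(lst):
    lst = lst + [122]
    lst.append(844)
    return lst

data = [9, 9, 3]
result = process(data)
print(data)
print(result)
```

Key concept: rebinding parameter vs mutation.
Step by step:
`data = [9, 9, 3]` → data = [9, 9, 3]
`result = process(data)` → result = [9, 9, 3, 122, 844]
`print(data)` → prints [9, 9, 3]
`print(result)` → prints [9, 9, 3, 122, 844]

Answer:
[9, 9, 3]
[9, 9, 3, 122, 844]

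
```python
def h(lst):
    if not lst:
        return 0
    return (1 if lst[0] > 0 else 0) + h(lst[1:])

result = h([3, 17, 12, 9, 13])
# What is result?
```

Count of positive elements in [3, 17, 12, 9, 13] = 5

Answer: 5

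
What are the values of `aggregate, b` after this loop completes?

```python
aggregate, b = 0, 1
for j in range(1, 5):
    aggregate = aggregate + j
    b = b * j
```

Sum and factorial of 1 to 4
`aggregate, b` takes the values: (0, 1) → (1, 1) → (3, 1) → (3, 2) → (6, 2) → (6, 6) → (10, 6) → (10, 24)

Answer: 10, 24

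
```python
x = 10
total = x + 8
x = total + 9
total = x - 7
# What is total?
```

Trace:
`x = 10` → x = 10
`total = x + 8` → total = 18
`x = total + 9` → x = 27
`total = x - 7` → total = 20
So total = 20

Answer: 20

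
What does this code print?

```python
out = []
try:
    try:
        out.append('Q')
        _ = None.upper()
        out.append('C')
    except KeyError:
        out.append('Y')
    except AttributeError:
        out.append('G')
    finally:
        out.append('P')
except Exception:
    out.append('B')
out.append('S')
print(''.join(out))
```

Execution trace: 'Q' (inner try body) → 'G' (inner except AttributeError) → 'P' (inner finally) → 'S' (after the try/except). Output: QGPS

Answer: QGPS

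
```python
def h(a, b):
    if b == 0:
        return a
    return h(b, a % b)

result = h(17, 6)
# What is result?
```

h(17, 6) -> h(6, 5) -> h(5, 1) -> h(1, 0) -> 1

Answer: 1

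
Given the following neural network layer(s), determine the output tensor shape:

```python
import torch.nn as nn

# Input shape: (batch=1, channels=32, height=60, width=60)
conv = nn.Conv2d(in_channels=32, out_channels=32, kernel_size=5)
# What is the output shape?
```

Input: (1, 32, 60, 60) -> Output: (1, 32, 56, 56)

Answer: (1, 32, 56, 56)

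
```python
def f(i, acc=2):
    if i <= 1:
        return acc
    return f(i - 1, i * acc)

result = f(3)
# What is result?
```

Accumulator trace (n, acc): (3, 2) -> (2, 6) -> (1, 12) -> return 12

Answer: 12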